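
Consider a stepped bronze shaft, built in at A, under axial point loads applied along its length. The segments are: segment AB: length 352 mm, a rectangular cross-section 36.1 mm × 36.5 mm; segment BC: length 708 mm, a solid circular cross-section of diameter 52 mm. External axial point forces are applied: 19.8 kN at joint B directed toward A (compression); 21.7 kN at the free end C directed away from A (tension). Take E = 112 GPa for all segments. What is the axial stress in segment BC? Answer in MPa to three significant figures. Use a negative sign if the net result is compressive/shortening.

Internal axial forces (sectioning from the free end, tension +): N_BC = 21.7 kN, N_AB = 1.9 kN.
A_BC = 2124 mm².
σ_BC = N_BC/A_BC = 21700/2124 = 10.22 MPa.

10.2 MPa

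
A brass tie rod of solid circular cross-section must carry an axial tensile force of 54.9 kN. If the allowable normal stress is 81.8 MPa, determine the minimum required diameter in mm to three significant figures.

Required area A ≥ P/σ_allow = 54900/81.8 = 671.1 mm².
For a solid circular section, d ≥ √(4A/π) = 29.23 mm.

29.2 mm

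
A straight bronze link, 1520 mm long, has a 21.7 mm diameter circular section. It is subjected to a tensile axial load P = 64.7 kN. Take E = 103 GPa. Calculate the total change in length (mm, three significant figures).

2.58 mm

A = 369.8 mm².
δ_mech = NL/(AE) = 64700·1520/(369.8·103000) = 2.582 mm.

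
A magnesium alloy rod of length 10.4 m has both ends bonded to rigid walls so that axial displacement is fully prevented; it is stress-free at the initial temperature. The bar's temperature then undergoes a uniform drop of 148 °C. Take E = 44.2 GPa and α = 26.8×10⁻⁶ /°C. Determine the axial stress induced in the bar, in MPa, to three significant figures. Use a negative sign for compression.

175 MPa

Free thermal expansion αLΔT = 26.8e-6 · 10400 · -148 = -41.25 mm.
The walls impose strain ε = −(-41.25)/10400 = 3.9664e-03; σ = Eε = 44200 · 3.9664e-03 = 175.3 MPa.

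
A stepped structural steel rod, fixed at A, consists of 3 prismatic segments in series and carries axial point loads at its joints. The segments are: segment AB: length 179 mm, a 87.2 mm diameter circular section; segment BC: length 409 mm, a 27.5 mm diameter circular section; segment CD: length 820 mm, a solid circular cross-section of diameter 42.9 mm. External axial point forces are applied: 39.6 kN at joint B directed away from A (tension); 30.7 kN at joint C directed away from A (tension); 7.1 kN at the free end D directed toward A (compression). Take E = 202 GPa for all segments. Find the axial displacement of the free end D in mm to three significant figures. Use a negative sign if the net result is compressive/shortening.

Internal axial forces (sectioning from the free end, tension +): N_CD = -7.1 kN, N_BC = 23.6 kN, N_AB = 63.2 kN.
A_AB = 5972 mm².
A_BC = 594 mm².
A_CD = 1445 mm².
δ_AB = 63200·179/(5972·202000) = 0.009378 mm
δ_BC = 23600·409/(594·202000) = 0.08045 mm
δ_CD = -7100·820/(1445·202000) = -0.01994 mm
δ = Σδ_i = 0.06989 mm.

0.0699 mm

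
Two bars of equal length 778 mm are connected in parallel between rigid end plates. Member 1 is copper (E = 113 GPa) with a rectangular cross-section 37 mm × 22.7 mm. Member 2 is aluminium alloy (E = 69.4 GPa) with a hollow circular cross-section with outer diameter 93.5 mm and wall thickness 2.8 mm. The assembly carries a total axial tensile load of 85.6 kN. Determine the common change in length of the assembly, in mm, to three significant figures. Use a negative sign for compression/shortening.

A_1 = 839.9 mm².
A_2 = 797.8 mm².
Equal strain + equilibrium ⇒ each member carries load in proportion to AE: A₁E₁ = 94910000 N, A₂E₂ = 55370000 N, ΣAE = 150300000 N.
δ = PL/ΣAE = 85600·778/150300000 = 0.4432 mm.

0.443 mm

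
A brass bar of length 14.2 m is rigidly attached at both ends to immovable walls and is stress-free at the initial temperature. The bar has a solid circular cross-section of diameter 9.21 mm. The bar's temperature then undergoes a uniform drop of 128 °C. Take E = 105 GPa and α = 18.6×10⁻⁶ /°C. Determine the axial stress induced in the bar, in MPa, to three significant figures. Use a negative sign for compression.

Free thermal expansion αLΔT = 18.6e-6 · 14200 · -128 = -33.81 mm.
The walls impose strain ε = −(-33.81)/14200 = 2.3808e-03; σ = Eε = 105000 · 2.3808e-03 = 250 MPa.

250 MPa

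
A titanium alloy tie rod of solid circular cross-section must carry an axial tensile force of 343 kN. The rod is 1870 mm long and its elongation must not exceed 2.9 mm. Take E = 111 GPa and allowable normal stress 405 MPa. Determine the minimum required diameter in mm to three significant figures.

50.4 mm

Required area A ≥ P/σ_allow = 343000/405 = 846.9 mm².
For a solid circular section, d ≥ √(4A/π) = 32.84 mm.
Elongation limit: A ≥ PL/(Eδ_allow) = 343000·1870/(111000·2.9) = 1993 mm² ⇒ d ≥ 50.37 mm.
The elongation limit governs.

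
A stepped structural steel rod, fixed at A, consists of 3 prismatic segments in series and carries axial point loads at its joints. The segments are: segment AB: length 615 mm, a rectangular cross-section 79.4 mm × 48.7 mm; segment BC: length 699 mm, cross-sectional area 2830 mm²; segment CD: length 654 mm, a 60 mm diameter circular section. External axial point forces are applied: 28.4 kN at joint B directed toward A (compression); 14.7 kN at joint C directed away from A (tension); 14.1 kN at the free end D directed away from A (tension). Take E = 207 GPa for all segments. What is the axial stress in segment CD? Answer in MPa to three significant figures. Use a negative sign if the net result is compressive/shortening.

4.99 MPa

Internal axial forces (sectioning from the free end, tension +): N_CD = 14.1 kN, N_BC = 28.8 kN, N_AB = 0.4 kN.
A_CD = 2827 mm².
σ_CD = N_CD/A_CD = 14100/2827 = 4.987 MPa.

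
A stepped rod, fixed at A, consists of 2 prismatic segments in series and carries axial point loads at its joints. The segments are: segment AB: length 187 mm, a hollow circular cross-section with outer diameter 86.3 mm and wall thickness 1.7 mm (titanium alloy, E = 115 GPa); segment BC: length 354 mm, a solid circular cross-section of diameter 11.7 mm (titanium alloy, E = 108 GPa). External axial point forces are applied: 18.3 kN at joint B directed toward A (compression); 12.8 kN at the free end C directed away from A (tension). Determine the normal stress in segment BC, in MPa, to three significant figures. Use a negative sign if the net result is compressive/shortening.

Internal axial forces (sectioning from the free end, tension +): N_BC = 12.8 kN, N_AB = -5.5 kN.
A_BC = 107.5 mm².
σ_BC = N_BC/A_BC = 12800/107.5 = 119.1 MPa.

119 MPa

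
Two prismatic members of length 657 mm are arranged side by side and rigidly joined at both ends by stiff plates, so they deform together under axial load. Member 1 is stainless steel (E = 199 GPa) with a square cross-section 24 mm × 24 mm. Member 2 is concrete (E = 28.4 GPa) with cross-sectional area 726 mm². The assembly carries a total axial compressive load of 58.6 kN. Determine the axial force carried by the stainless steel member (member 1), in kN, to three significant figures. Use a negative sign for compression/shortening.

-49.7 kN

A_1 = 576 mm².
Equal strain + equilibrium ⇒ each member carries load in proportion to AE: A₁E₁ = 114600000 N, A₂E₂ = 20620000 N, ΣAE = 135200000 N.
F₁ = P·A₁E₁/ΣAE = -58600·114600000/135200000 = -49670 N.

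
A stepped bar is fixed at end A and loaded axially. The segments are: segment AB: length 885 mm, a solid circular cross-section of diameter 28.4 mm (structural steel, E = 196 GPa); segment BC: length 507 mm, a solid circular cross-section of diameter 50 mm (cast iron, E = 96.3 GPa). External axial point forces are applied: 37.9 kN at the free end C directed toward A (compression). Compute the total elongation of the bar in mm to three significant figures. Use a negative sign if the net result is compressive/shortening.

-0.372 mm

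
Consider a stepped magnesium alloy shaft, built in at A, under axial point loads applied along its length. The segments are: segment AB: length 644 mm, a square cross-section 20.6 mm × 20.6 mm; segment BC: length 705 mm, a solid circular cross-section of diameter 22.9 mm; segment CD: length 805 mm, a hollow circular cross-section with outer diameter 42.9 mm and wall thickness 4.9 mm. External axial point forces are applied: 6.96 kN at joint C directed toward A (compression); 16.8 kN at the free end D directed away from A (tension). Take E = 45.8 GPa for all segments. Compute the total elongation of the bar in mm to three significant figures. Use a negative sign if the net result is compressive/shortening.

1.20 mm

Internal axial forces (sectioning from the free end, tension +): N_CD = 16.8 kN, N_BC = 9.84 kN, N_AB = 9.84 kN.
A_AB = 424.4 mm².
A_BC = 411.9 mm².
A_CD = 585 mm².
δ_AB = 9840·644/(424.4·45800) = 0.326 mm
δ_BC = 9840·705/(411.9·45800) = 0.3678 mm
δ_CD = 16800·805/(585·45800) = 0.5048 mm
δ = Σδ_i = 1.199 mm.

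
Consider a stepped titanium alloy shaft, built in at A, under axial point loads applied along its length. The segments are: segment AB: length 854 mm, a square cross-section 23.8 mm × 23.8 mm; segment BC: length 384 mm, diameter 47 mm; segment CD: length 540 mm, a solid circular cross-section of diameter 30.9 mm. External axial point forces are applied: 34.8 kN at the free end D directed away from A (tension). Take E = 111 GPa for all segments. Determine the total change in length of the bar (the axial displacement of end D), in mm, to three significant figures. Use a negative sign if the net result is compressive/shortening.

0.768 mm

Internal axial forces (sectioning from the free end, tension +): N_CD = 34.8 kN, N_BC = 34.8 kN, N_AB = 34.8 kN.
A_AB = 566.4 mm².
A_BC = 1735 mm².
A_CD = 749.9 mm².
δ_AB = 34800·854/(566.4·111000) = 0.4727 mm
δ_BC = 34800·384/(1735·111000) = 0.06939 mm
δ_CD = 34800·540/(749.9·111000) = 0.2258 mm
δ = Σδ_i = 0.7678 mm.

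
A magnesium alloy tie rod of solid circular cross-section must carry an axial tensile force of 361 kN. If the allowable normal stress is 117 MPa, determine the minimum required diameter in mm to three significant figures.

Required area A ≥ P/σ_allow = 361000/117 = 3085 mm².
For a solid circular section, d ≥ √(4A/π) = 62.68 mm.

62.7 mm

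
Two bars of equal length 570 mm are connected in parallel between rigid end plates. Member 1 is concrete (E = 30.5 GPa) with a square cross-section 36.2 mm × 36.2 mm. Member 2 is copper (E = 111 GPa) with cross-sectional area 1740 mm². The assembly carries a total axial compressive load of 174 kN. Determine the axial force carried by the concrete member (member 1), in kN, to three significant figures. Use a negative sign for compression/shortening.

-29.8 kN

A_1 = 1310 mm².
Equal strain + equilibrium ⇒ each member carries load in proportion to AE: A₁E₁ = 39970000 N, A₂E₂ = 193100000 N, ΣAE = 233100000 N.
F₁ = P·A₁E₁/ΣAE = -174000·39970000/233100000 = -29830 N.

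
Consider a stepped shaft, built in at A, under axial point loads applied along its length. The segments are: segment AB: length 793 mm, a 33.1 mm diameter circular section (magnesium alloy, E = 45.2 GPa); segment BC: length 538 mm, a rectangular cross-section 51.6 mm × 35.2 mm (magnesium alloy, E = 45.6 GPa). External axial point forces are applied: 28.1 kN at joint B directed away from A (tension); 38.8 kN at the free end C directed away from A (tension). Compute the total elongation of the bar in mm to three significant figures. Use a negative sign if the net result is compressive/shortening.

Internal axial forces (sectioning from the free end, tension +): N_BC = 38.8 kN, N_AB = 66.9 kN.
A_AB = 860.5 mm².
A_BC = 1816 mm².
δ_AB = 66900·793/(860.5·45200) = 1.364 mm
δ_BC = 38800·538/(1816·45600) = 0.252 mm
δ = Σδ_i = 1.616 mm.

1.62 mm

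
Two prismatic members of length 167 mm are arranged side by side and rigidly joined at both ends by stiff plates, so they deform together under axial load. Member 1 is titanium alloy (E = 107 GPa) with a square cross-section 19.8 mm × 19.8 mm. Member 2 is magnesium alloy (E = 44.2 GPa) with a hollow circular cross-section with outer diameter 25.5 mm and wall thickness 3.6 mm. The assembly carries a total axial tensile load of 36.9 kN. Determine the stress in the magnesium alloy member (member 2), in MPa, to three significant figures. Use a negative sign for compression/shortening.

30.8 MPa

A_1 = 392 mm².
A_2 = 247.7 mm².
Equal strain + equilibrium ⇒ each member carries load in proportion to AE: A₁E₁ = 41950000 N, A₂E₂ = 10950000 N, ΣAE = 52900000 N.
σ₂ = P·E₂/ΣAE = 36900·44200/52900000 = 30.83 MPa.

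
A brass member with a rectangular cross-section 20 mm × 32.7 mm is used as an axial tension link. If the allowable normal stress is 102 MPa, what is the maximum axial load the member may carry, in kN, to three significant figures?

A = 654 mm².
P_max = σ_allow · A = 102 · 654 = 66710 N = 66.71 kN.

66.7 kN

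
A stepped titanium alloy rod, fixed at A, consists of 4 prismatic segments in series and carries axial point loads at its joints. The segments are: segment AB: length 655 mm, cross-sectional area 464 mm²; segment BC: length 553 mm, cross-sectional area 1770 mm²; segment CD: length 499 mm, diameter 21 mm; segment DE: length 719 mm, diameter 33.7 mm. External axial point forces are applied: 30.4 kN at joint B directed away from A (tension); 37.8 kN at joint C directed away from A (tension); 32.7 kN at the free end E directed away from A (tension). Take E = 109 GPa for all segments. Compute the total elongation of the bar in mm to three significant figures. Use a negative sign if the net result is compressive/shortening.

2.18 mm

Internal axial forces (sectioning from the free end, tension +): N_DE = 32.7 kN, N_CD = 32.7 kN, N_BC = 70.5 kN, N_AB = 100.9 kN.
A_CD = 346.4 mm².
A_DE = 892 mm².
δ_AB = 100900·655/(464·109000) = 1.307 mm
δ_BC = 70500·553/(1770·109000) = 0.2021 mm
δ_CD = 32700·499/(346.4·109000) = 0.4322 mm
δ_DE = 32700·719/(892·109000) = 0.2418 mm
δ = Σδ_i = 2.183 mm.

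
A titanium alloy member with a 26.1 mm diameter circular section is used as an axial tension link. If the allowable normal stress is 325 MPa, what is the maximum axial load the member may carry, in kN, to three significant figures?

A = 535 mm².
P_max = σ_allow · A = 325 · 535 = 173900 N = 173.9 kN.

174 kN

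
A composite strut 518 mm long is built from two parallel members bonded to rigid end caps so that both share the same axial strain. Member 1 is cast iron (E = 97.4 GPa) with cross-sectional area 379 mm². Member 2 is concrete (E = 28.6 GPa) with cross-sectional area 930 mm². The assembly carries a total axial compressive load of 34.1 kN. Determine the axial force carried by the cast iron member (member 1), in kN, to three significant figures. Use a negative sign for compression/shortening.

-19.8 kN

Equal strain + equilibrium ⇒ each member carries load in proportion to AE: A₁E₁ = 36910000 N, A₂E₂ = 26600000 N, ΣAE = 63510000 N.
F₁ = P·A₁E₁/ΣAE = -34100·36910000/63510000 = -19820 N.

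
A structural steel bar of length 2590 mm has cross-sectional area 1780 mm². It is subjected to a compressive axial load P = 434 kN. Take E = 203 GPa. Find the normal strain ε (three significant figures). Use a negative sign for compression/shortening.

-0.00120

σ = N/A = -243.8 MPa; ε = σ/E = -243.8/203000 = -1.201e-03.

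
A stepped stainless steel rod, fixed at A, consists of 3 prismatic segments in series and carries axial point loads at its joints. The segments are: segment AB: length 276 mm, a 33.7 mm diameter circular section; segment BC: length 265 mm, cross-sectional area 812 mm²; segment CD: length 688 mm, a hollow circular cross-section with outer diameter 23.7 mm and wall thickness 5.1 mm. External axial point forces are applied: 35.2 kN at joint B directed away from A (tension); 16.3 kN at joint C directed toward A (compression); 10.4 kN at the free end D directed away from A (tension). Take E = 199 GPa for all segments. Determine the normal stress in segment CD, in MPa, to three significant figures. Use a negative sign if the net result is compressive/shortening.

34.9 MPa

Internal axial forces (sectioning from the free end, tension +): N_CD = 10.4 kN, N_BC = -5.9 kN, N_AB = 29.3 kN.
A_CD = 298 mm².
σ_CD = N_CD/A_CD = 10400/298 = 34.9 MPa.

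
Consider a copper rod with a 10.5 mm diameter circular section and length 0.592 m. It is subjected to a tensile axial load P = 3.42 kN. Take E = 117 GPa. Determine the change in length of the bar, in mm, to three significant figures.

A = 86.59 mm².
δ_mech = NL/(AE) = 3420·592/(86.59·117000) = 0.1998 mm.

0.200 mm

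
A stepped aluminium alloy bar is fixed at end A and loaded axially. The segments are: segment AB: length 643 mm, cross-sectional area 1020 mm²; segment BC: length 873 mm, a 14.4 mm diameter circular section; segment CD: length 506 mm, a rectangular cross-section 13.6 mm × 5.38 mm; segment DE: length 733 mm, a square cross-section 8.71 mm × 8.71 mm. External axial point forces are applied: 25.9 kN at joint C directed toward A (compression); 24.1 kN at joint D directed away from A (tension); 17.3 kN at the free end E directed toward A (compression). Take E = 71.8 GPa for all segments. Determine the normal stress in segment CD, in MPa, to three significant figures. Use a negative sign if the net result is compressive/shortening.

92.9 MPa

Internal axial forces (sectioning from the free end, tension +): N_DE = -17.3 kN, N_CD = 6.8 kN, N_BC = -19.1 kN, N_AB = -19.1 kN.
A_CD = 73.17 mm².
σ_CD = N_CD/A_CD = 6800/73.17 = 92.94 MPa.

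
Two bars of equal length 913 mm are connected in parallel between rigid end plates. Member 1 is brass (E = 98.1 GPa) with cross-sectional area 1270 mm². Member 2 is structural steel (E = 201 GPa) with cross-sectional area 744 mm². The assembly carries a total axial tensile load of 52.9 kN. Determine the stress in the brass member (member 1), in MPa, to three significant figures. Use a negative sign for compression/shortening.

Equal strain + equilibrium ⇒ each member carries load in proportion to AE: A₁E₁ = 124600000 N, A₂E₂ = 149500000 N, ΣAE = 274100000 N.
σ₁ = P·E₁/ΣAE = 52900·98100/274100000 = 18.93 MPa.

18.9 MPa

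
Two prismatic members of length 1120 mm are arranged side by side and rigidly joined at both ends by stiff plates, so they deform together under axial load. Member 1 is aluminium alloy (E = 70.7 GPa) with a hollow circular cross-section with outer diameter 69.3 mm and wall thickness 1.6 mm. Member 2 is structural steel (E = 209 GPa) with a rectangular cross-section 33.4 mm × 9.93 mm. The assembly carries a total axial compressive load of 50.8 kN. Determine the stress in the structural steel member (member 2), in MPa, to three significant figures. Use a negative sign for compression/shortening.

A_1 = 340.3 mm².
A_2 = 331.7 mm².
Equal strain + equilibrium ⇒ each member carries load in proportion to AE: A₁E₁ = 24060000 N, A₂E₂ = 69320000 N, ΣAE = 93380000 N.
σ₂ = P·E₂/ΣAE = -50800·209000/93380000 = -113.7 MPa.

-114 MPa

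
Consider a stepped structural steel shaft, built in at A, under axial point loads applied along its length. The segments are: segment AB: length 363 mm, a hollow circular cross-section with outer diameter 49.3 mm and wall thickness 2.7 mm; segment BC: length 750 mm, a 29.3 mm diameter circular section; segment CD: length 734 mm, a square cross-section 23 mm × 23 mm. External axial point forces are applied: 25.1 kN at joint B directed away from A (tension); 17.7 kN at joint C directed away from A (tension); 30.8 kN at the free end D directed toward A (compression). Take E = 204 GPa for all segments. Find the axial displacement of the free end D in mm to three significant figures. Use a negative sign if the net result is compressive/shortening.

Internal axial forces (sectioning from the free end, tension +): N_CD = -30.8 kN, N_BC = -13.1 kN, N_AB = 12 kN.
A_AB = 395.3 mm².
A_BC = 674.3 mm².
A_CD = 529 mm².
δ_AB = 12000·363/(395.3·204000) = 0.05402 mm
δ_BC = -13100·750/(674.3·204000) = -0.07143 mm
δ_CD = -30800·734/(529·204000) = -0.2095 mm
δ = Σδ_i = -0.2269 mm.

-0.227 mm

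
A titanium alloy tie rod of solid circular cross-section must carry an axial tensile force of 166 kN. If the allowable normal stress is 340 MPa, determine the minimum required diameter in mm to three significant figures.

24.9 mm

Required area A ≥ P/σ_allow = 166000/340 = 488.2 mm².
For a solid circular section, d ≥ √(4A/π) = 24.93 mm.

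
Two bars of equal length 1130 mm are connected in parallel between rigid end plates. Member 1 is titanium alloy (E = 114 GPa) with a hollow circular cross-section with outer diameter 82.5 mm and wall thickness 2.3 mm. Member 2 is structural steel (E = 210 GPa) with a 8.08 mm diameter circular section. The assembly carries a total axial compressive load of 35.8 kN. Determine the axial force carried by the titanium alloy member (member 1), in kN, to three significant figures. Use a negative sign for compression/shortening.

-30.8 kN

A_1 = 579.5 mm².
A_2 = 51.28 mm².
Equal strain + equilibrium ⇒ each member carries load in proportion to AE: A₁E₁ = 66060000 N, A₂E₂ = 10770000 N, ΣAE = 76830000 N.
F₁ = P·A₁E₁/ΣAE = -35800·66060000/76830000 = -30780 N.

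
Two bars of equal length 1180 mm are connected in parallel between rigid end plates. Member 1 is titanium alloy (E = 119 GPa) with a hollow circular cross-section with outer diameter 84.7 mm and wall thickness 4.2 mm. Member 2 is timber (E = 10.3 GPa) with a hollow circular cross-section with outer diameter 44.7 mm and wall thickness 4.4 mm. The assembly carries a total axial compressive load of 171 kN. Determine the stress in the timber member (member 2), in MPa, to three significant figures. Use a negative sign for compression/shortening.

-13.3 MPa

A_1 = 1062 mm².
A_2 = 557.1 mm².
Equal strain + equilibrium ⇒ each member carries load in proportion to AE: A₁E₁ = 126400000 N, A₂E₂ = 5738000 N, ΣAE = 132100000 N.
σ₂ = P·E₂/ΣAE = -171000·10300/132100000 = -13.33 MPa.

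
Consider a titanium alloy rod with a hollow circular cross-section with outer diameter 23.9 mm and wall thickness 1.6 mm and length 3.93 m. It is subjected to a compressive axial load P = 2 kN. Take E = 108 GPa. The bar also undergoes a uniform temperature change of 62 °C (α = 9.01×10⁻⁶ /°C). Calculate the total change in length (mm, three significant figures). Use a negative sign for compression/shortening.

1.55 mm

A = 112.1 mm².
δ_mech = NL/(AE) = -2000·3930/(112.1·108000) = -0.6493 mm.
δ_thermal = αLΔT = 9.01e-6·3930·62 = 2.195 mm.
δ = δ_mech + δ_thermal = 1.546 mm.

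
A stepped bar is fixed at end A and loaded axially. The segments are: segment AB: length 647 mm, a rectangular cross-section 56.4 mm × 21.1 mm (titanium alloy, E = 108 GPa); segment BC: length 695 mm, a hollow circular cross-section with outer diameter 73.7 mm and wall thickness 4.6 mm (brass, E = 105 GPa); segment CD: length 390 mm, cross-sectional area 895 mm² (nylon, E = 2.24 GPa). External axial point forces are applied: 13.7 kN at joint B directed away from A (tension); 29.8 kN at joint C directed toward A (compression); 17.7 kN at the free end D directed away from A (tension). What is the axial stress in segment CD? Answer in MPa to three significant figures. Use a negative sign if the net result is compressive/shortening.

Internal axial forces (sectioning from the free end, tension +): N_CD = 17.7 kN, N_BC = -12.1 kN, N_AB = 1.6 kN.
σ_CD = N_CD/A_CD = 17700/895 = 19.78 MPa.

19.8 MPa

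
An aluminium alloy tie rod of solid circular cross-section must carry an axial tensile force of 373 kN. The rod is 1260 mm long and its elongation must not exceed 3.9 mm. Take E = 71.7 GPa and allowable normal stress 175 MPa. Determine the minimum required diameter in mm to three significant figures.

52.1 mm

Required area A ≥ P/σ_allow = 373000/175 = 2131 mm².
For a solid circular section, d ≥ √(4A/π) = 52.09 mm.
Elongation limit: A ≥ PL/(Eδ_allow) = 373000·1260/(71700·3.9) = 1681 mm² ⇒ d ≥ 46.26 mm.
The stress limit governs.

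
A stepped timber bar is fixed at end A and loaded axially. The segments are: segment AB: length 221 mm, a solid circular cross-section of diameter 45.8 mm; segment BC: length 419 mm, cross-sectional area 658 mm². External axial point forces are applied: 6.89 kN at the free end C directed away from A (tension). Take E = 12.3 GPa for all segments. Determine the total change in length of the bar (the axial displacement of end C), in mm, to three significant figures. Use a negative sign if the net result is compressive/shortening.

Internal axial forces (sectioning from the free end, tension +): N_BC = 6.89 kN, N_AB = 6.89 kN.
A_AB = 1647 mm².
δ_AB = 6890·221/(1647·12300) = 0.07514 mm
δ_BC = 6890·419/(658·12300) = 0.3567 mm
δ = Σδ_i = 0.4318 mm.

0.432 mm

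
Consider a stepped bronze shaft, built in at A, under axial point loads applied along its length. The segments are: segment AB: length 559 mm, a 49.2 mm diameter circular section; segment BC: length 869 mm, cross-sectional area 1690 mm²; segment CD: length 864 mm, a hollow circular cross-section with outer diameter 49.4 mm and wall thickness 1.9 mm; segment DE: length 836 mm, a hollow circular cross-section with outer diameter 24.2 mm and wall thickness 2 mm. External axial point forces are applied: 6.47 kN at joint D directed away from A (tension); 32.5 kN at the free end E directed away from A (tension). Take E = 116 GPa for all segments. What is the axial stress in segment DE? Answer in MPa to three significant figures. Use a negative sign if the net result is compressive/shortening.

233 MPa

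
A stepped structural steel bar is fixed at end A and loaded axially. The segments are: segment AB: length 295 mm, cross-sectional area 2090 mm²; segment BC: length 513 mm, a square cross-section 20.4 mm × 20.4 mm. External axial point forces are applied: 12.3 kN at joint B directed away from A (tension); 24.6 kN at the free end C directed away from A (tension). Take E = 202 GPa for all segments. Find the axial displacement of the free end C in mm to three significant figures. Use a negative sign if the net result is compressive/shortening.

Internal axial forces (sectioning from the free end, tension +): N_BC = 24.6 kN, N_AB = 36.9 kN.
A_BC = 416.2 mm².
δ_AB = 36900·295/(2090·202000) = 0.02578 mm
δ_BC = 24600·513/(416.2·202000) = 0.1501 mm
δ = Σδ_i = 0.1759 mm.

0.176 mm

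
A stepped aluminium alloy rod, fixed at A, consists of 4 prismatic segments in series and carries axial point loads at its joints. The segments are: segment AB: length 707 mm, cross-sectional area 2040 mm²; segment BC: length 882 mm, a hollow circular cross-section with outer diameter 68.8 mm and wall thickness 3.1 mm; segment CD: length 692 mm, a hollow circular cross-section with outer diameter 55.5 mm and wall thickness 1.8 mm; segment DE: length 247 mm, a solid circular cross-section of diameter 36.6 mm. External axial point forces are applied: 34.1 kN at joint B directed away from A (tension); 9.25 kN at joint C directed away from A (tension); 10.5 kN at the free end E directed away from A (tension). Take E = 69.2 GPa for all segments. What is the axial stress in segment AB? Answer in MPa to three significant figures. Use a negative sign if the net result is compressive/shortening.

Internal axial forces (sectioning from the free end, tension +): N_DE = 10.5 kN, N_CD = 10.5 kN, N_BC = 19.75 kN, N_AB = 53.85 kN.
σ_AB = N_AB/A_AB = 53850/2040 = 26.4 MPa.

26.4 MPa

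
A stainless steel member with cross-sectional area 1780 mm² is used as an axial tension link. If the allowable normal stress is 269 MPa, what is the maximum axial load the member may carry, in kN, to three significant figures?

P_max = σ_allow · A = 269 · 1780 = 478800 N = 478.8 kN.

479 kN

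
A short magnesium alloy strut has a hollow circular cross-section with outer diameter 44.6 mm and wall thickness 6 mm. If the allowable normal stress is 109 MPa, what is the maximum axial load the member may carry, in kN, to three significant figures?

79.3 kN

A = 727.6 mm².
P_max = σ_allow · A = 109 · 727.6 = 79310 N = 79.31 kN.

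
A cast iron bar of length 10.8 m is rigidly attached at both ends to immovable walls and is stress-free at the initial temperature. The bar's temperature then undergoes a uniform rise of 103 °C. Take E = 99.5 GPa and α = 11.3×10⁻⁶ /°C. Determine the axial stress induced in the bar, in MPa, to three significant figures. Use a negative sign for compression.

-116 MPa

Free thermal expansion αLΔT = 11.3e-6 · 10800 · 103 = 12.57 mm.
The walls impose strain ε = −(12.57)/10800 = -1.1639e-03; σ = Eε = 99500 · -1.1639e-03 = -115.8 MPa.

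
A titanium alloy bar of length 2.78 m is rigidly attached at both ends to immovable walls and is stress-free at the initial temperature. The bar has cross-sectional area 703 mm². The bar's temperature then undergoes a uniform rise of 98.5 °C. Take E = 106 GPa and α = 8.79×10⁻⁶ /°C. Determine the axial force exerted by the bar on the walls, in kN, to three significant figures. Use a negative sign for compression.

-64.5 kN

Free thermal expansion αLΔT = 8.79e-6 · 2780 · 98.5 = 2.407 mm.
The walls impose strain ε = −(2.407)/2780 = -8.6581e-04; σ = Eε = 106000 · -8.6581e-04 = -91.78 MPa.
Wall reaction R = σ·A = -91.78·703 = -64520 N = -64.52 kN.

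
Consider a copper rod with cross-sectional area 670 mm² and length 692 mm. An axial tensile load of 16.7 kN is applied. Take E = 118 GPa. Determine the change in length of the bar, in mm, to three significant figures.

δ_mech = NL/(AE) = 16700·692/(670·118000) = 0.1462 mm.

0.146 mm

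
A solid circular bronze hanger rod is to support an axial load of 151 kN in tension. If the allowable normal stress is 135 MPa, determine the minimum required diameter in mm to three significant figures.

37.7 mm

Required area A ≥ P/σ_allow = 151000/135 = 1119 mm².
For a solid circular section, d ≥ √(4A/π) = 37.74 mm.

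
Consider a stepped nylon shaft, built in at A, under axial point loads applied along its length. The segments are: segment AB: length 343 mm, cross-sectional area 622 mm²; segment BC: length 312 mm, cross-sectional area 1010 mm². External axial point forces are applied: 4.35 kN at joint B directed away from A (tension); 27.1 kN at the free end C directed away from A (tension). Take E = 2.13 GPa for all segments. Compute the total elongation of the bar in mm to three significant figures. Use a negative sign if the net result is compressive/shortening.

12.1 mm

Internal axial forces (sectioning from the free end, tension +): N_BC = 27.1 kN, N_AB = 31.45 kN.
δ_AB = 31450·343/(622·2130) = 8.142 mm
δ_BC = 27100·312/(1010·2130) = 3.93 mm
δ = Σδ_i = 12.07 mm.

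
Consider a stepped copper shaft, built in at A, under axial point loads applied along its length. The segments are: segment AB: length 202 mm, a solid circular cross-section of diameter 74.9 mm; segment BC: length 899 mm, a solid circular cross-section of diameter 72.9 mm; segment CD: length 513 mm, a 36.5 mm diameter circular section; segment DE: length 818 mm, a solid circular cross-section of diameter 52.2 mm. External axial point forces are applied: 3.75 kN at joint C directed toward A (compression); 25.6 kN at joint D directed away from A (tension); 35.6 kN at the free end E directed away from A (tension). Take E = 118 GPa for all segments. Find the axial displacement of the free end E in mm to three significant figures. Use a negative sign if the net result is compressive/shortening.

Internal axial forces (sectioning from the free end, tension +): N_DE = 35.6 kN, N_CD = 61.2 kN, N_BC = 57.45 kN, N_AB = 57.45 kN.
A_AB = 4406 mm².
A_BC = 4174 mm².
A_CD = 1046 mm².
A_DE = 2140 mm².
δ_AB = 57450·202/(4406·118000) = 0.02232 mm
δ_BC = 57450·899/(4174·118000) = 0.1049 mm
δ_CD = 61200·513/(1046·118000) = 0.2543 mm
δ_DE = 35600·818/(2140·118000) = 0.1153 mm
δ = Σδ_i = 0.4968 mm.

0.497 mm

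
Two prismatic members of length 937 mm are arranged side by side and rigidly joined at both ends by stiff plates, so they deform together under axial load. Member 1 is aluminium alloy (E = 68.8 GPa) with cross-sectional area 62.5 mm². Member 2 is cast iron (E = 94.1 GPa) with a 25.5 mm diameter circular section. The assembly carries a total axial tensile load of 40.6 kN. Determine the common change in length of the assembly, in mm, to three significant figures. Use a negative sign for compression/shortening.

0.727 mm

A_2 = 510.7 mm².
Equal strain + equilibrium ⇒ each member carries load in proportion to AE: A₁E₁ = 4300000 N, A₂E₂ = 48060000 N, ΣAE = 52360000 N.
δ = PL/ΣAE = 40600·937/52360000 = 0.7266 mm.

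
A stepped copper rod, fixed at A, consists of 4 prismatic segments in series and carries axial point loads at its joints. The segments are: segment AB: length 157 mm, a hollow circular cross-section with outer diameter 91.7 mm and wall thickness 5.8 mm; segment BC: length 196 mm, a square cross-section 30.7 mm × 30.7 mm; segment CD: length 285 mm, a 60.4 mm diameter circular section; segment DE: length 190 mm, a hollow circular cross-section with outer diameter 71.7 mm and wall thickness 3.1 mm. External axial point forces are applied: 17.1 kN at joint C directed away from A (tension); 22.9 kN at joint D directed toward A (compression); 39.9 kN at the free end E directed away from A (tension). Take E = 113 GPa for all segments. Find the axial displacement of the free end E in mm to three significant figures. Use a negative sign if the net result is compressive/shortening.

Internal axial forces (sectioning from the free end, tension +): N_DE = 39.9 kN, N_CD = 17 kN, N_BC = 34.1 kN, N_AB = 34.1 kN.
A_AB = 1565 mm².
A_BC = 942.5 mm².
A_CD = 2865 mm².
A_DE = 668.1 mm².
δ_AB = 34100·157/(1565·113000) = 0.03027 mm
δ_BC = 34100·196/(942.5·113000) = 0.06276 mm
δ_CD = 17000·285/(2865·113000) = 0.01496 mm
δ_DE = 39900·190/(668.1·113000) = 0.1004 mm
δ = Σδ_i = 0.2084 mm.

0.208 mm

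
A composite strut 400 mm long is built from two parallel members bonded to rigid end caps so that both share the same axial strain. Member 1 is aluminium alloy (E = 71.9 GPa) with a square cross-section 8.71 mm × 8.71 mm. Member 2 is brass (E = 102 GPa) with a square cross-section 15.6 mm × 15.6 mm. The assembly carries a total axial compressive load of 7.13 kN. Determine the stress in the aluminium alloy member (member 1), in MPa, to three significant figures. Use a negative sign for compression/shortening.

-16.9 MPa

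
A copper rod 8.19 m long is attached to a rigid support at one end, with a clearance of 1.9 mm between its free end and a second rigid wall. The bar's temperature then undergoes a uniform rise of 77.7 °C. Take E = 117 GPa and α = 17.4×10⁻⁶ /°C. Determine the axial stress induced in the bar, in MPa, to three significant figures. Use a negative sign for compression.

-131 MPa

Free thermal expansion αLΔT = 17.4e-6 · 8190 · 77.7 = 11.07 mm.
The walls engage after the gap closes; constrained expansion = 11.07 − 1.9 = 9.173 mm.
The walls impose strain ε = −(9.173)/8190 = -1.1200e-03; σ = Eε = 117000 · -1.1200e-03 = -131 MPa.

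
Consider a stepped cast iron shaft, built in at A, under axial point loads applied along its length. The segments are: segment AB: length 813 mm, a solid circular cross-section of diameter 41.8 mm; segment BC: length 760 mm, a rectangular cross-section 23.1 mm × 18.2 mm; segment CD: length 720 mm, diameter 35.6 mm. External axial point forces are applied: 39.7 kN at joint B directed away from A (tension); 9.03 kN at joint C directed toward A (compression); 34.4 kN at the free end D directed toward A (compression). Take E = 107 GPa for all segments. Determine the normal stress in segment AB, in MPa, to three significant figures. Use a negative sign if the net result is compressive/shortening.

-2.72 MPa

Internal axial forces (sectioning from the free end, tension +): N_CD = -34.4 kN, N_BC = -43.43 kN, N_AB = -3.73 kN.
A_AB = 1372 mm².
σ_AB = N_AB/A_AB = -3730/1372 = -2.718 MPa.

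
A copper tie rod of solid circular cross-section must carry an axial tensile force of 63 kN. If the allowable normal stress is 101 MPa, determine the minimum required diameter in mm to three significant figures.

28.2 mm

Required area A ≥ P/σ_allow = 63000/101 = 623.8 mm².
For a solid circular section, d ≥ √(4A/π) = 28.18 mm.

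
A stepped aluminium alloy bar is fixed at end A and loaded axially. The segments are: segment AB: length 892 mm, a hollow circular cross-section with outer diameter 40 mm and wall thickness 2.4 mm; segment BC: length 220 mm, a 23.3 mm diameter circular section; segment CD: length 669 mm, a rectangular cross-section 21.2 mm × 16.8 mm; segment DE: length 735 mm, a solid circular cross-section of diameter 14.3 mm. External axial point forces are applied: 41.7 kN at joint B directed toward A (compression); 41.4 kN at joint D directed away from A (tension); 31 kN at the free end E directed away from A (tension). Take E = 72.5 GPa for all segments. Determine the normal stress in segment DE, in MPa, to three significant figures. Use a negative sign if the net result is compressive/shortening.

Internal axial forces (sectioning from the free end, tension +): N_DE = 31 kN, N_CD = 72.4 kN, N_BC = 72.4 kN, N_AB = 30.7 kN.
A_DE = 160.6 mm².
σ_DE = N_DE/A_DE = 31000/160.6 = 193 MPa.

193 MPa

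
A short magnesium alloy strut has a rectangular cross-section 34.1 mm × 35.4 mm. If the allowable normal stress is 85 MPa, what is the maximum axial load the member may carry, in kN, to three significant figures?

A = 1207 mm².
P_max = σ_allow · A = 85 · 1207 = 102600 N = 102.6 kN.

103 kN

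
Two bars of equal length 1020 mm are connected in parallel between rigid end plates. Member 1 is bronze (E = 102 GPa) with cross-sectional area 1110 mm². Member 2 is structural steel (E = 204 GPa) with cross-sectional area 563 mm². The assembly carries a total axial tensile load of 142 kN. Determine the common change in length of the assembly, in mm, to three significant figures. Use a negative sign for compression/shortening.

0.635 mm

Equal strain + equilibrium ⇒ each member carries load in proportion to AE: A₁E₁ = 113200000 N, A₂E₂ = 114900000 N, ΣAE = 228100000 N.
δ = PL/ΣAE = 142000·1020/228100000 = 0.6351 mm.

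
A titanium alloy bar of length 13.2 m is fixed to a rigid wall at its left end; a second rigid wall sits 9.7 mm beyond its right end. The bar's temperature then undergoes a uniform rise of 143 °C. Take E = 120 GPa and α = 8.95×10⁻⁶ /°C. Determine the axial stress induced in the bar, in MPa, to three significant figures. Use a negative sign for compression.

Free thermal expansion αLΔT = 8.95e-6 · 13200 · 143 = 16.89 mm.
The walls engage after the gap closes; constrained expansion = 16.89 − 9.7 = 7.194 mm.
The walls impose strain ε = −(7.194)/13200 = -5.4500e-04; σ = Eε = 120000 · -5.4500e-04 = -65.4 MPa.

-65.4 MPa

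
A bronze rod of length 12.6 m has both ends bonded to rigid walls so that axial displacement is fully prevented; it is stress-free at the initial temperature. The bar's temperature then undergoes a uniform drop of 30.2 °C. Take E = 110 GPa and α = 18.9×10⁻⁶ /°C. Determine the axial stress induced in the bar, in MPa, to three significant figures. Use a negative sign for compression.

62.8 MPa

Free thermal expansion αLΔT = 18.9e-6 · 12600 · -30.2 = -7.192 mm.
The walls impose strain ε = −(-7.192)/12600 = 5.7078e-04; σ = Eε = 110000 · 5.7078e-04 = 62.79 MPa.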